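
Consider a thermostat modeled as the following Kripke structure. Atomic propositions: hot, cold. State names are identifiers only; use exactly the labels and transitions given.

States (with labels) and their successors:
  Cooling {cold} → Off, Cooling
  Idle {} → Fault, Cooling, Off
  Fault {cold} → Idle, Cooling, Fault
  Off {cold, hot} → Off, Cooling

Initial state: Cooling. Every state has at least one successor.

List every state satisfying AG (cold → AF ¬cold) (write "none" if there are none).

none

States satisfying cold → AF ¬cold: {Idle}.
States satisfying AG (cold → AF ¬cold): ∅.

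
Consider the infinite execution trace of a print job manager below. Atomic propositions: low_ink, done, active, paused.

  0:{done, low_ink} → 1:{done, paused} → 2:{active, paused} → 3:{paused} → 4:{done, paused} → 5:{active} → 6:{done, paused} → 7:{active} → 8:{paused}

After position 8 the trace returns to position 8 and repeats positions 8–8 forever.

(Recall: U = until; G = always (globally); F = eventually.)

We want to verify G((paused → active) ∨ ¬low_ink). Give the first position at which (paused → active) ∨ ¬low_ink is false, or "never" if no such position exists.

never

(paused → active) ∨ ¬low_ink holds at every position 0..8, and those are all the positions the trace ever visits, so the invariant G((paused → active) ∨ ¬low_ink) is never violated.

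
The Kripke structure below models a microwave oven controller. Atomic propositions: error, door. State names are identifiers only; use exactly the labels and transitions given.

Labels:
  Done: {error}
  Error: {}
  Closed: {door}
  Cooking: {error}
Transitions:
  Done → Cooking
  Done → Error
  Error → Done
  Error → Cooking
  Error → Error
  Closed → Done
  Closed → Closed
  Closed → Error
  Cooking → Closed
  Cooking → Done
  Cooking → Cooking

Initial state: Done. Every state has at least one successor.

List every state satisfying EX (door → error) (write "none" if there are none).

{Done, Error, Closed, Cooking}

States satisfying door → error: {Done, Error, Cooking}.
States satisfying EX (door → error): {Done, Error, Closed, Cooking}.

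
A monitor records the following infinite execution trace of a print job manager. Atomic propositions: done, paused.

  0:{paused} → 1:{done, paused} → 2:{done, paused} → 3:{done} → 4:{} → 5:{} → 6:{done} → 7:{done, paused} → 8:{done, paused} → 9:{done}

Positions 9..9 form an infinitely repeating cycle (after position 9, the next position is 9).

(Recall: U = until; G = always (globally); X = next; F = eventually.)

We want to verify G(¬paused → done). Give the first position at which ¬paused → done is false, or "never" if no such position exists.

4

Check ¬paused → done at each position in order: 0 ✓, 1 ✓, 2 ✓, 3 ✓.
At position 4 the labels are {}, so ¬paused → done is false there. This is the first violation.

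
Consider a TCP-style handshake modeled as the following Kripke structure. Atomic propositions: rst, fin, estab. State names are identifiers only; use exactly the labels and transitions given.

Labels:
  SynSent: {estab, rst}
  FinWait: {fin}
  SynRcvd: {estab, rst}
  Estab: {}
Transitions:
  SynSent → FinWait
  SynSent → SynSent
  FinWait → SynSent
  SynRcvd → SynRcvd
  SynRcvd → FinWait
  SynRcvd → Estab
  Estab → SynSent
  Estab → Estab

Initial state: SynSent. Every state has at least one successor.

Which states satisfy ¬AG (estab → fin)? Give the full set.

{SynSent, FinWait, SynRcvd, Estab}

States satisfying estab → fin: {FinWait, Estab}.
States satisfying AG (estab → fin): ∅.
States satisfying ¬AG (estab → fin): {SynSent, FinWait, SynRcvd, Estab}.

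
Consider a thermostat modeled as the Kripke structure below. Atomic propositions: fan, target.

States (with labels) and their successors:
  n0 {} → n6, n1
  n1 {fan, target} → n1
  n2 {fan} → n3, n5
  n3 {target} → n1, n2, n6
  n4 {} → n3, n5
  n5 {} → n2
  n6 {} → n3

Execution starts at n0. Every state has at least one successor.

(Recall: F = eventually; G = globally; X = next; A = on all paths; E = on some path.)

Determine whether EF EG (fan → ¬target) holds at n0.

States satisfying EG (fan → ¬target): {n0, n2, n3, n4, n5, n6}.
States satisfying EF EG (fan → ¬target): {n0, n2, n3, n4, n5, n6}.
Some path from n0 reaches a state where EG (fan → ¬target) holds.
n0 ∈ Sat(EF EG (fan → ¬target)).

Satisfied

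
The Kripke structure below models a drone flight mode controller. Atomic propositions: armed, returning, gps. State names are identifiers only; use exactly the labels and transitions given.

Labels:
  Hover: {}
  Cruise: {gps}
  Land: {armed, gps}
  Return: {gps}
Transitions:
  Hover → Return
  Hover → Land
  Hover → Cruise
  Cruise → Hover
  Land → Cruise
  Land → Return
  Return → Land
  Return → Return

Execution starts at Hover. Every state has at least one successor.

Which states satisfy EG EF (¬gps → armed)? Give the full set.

{Hover, Cruise, Land, Return}

States satisfying EF (¬gps → armed): {Hover, Cruise, Land, Return}.
States satisfying EG EF (¬gps → armed): {Hover, Cruise, Land, Return}.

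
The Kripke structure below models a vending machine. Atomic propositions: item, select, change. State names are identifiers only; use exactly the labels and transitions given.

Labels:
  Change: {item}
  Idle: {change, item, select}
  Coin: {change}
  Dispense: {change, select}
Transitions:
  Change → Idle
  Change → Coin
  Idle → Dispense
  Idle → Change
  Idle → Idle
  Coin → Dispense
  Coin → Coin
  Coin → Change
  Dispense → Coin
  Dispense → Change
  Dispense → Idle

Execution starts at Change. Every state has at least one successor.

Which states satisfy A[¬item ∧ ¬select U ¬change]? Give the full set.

States satisfying ¬item ∧ ¬select: {Coin}.
States satisfying ¬change: {Change}.
States satisfying A[¬item ∧ ¬select U ¬change]: {Change}.

{Change}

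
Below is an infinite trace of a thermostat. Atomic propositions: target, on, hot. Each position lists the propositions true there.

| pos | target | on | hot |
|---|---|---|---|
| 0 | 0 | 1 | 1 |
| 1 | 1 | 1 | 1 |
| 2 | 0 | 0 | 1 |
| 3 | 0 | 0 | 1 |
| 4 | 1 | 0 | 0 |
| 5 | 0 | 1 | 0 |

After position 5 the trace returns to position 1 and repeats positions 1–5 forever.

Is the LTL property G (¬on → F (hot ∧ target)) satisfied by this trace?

Satisfied

¬on → F (hot ∧ target) holds at every position 0..5, and those are all positions ever visited, so G (¬on → F (hot ∧ target)) holds.
Positions where ¬on holds: 2, 3, 4.
Check F (hot ∧ target) at each: 2→ok, 3→ok, 4→ok.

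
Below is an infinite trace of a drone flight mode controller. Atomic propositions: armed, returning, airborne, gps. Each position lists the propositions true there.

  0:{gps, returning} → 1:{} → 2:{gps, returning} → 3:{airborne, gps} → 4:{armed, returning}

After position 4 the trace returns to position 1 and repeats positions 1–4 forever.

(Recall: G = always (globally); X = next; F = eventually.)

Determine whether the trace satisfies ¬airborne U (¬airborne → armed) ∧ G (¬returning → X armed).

Walking from position 0: ¬airborne → armed first holds at position 3, and ¬airborne holds at every earlier position along the way, so ¬airborne U (¬airborne → armed) holds.
¬returning → X armed must hold at every position from 0 onward. It fails at position 1, so G (¬returning → X armed) is false.
Positions where ¬returning holds: 1, 3.
Check X armed at each: 1→fails, 3→ok.
At position 0: ¬airborne U (¬airborne → armed) is true; G (¬returning → X armed) is false; so ¬airborne U (¬airborne → armed) ∧ G (¬returning → X armed) is false.

Does not hold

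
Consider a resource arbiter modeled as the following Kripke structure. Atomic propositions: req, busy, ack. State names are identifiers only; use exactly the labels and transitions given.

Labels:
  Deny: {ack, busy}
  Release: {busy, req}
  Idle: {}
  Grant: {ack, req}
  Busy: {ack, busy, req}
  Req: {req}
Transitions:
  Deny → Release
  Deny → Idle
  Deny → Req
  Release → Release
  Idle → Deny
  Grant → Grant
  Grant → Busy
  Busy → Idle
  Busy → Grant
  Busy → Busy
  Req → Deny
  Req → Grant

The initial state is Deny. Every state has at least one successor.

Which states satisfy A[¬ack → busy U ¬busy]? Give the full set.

States satisfying ¬ack → busy: {Deny, Release, Grant, Busy}.
States satisfying ¬busy: {Idle, Grant, Req}.
States satisfying A[¬ack → busy U ¬busy]: {Idle, Grant, Req}.

{Idle, Grant, Req}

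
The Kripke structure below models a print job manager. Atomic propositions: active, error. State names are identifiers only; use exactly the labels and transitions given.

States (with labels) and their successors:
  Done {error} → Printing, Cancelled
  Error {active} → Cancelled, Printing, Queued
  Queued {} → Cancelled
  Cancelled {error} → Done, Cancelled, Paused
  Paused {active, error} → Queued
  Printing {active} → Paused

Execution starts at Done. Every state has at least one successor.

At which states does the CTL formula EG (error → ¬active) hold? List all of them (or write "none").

{Done, Error, Queued, Cancelled}

States satisfying error → ¬active: {Done, Error, Queued, Cancelled, Printing}.
States satisfying EG (error → ¬active): {Done, Error, Queued, Cancelled}.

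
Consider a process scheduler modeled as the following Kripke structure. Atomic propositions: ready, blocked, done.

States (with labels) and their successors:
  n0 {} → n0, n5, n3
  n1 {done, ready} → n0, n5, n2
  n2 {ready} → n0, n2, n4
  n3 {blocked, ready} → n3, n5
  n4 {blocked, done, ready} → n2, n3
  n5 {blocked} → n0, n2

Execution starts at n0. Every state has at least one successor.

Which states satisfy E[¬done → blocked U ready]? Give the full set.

States satisfying ¬done → blocked: {n1, n3, n4, n5}.
States satisfying ready: {n1, n2, n3, n4}.
States satisfying E[¬done → blocked U ready]: {n1, n2, n3, n4, n5}.

{n1, n2, n3, n4, n5}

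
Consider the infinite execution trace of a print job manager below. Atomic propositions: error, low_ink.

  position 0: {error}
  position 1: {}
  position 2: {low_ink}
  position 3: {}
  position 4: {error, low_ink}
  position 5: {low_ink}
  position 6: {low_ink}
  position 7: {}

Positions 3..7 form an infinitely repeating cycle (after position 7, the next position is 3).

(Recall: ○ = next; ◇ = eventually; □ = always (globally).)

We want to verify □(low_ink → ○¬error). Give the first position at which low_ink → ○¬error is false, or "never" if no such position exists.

low_ink → ○¬error holds at every position 0..7, and those are all the positions the trace ever visits, so the invariant □(low_ink → ○¬error) is never violated.

never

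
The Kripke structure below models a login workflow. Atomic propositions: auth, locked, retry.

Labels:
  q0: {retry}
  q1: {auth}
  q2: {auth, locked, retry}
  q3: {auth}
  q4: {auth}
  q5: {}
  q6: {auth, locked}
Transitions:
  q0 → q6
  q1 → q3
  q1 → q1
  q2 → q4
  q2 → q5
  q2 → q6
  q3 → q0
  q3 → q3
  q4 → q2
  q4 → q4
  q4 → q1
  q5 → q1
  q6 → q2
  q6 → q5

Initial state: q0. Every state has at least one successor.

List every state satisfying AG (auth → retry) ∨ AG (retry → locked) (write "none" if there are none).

none

States satisfying auth → retry: {q0, q2, q5}.
States satisfying AG (auth → retry): ∅.
States satisfying retry → locked: {q1, q2, q3, q4, q5, q6}.
States satisfying AG (retry → locked): ∅.
States satisfying AG (auth → retry) ∨ AG (retry → locked): ∅.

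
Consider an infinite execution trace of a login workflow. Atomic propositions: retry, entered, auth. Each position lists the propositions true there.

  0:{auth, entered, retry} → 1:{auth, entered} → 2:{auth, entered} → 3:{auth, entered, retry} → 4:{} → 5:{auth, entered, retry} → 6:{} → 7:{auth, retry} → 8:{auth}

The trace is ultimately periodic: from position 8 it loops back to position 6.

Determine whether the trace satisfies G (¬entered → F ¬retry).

¬entered → F ¬retry holds at every position 0..8, and those are all positions ever visited, so G (¬entered → F ¬retry) holds.
Positions where ¬entered holds: 4, 6, 7, 8.
Check F ¬retry at each: 4→ok, 6→ok, 7→ok, 8→ok.

Satisfied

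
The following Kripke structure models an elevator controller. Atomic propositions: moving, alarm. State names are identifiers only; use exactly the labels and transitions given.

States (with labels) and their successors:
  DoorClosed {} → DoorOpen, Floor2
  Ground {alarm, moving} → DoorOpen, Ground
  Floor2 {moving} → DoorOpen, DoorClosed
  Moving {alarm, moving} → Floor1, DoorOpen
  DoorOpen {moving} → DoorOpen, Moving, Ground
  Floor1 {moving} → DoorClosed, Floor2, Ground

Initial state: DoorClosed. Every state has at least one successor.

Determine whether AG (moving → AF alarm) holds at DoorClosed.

States satisfying moving → AF alarm: {DoorClosed, Ground, Moving}.
States satisfying AG (moving → AF alarm): ∅.
DoorOpen is reachable from DoorClosed and violates moving → AF alarm, so AG fails at DoorClosed.
DoorClosed ∉ Sat(AG (moving → AF alarm)).

Does not hold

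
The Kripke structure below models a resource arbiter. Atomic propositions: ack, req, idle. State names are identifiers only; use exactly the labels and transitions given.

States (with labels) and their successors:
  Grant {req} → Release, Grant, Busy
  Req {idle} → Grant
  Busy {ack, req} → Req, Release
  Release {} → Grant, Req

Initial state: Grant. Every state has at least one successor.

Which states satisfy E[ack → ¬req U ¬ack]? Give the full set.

States satisfying ack → ¬req: {Grant, Req, Release}.
States satisfying ¬ack: {Grant, Req, Release}.
States satisfying E[ack → ¬req U ¬ack]: {Grant, Req, Release}.

{Grant, Req, Release}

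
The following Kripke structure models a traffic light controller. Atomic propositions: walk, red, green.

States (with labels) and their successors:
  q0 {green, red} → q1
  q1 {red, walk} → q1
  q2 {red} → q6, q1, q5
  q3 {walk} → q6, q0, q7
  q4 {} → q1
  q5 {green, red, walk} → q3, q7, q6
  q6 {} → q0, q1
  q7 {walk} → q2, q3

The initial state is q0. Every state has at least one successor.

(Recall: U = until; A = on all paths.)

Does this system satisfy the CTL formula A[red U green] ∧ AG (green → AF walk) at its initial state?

Holds

States satisfying red: {q0, q1, q2, q5}.
States satisfying green: {q0, q5}.
States satisfying A[red U green]: {q0, q5}.
States satisfying green → AF walk: {q0, q1, q2, q3, q4, q5, q6, q7}.
States satisfying AG (green → AF walk): {q0, q1, q2, q3, q4, q5, q6, q7}.
States satisfying A[red U green] ∧ AG (green → AF walk): {q0, q5}.
q0 ∈ Sat(A[red U green] ∧ AG (green → AF walk)).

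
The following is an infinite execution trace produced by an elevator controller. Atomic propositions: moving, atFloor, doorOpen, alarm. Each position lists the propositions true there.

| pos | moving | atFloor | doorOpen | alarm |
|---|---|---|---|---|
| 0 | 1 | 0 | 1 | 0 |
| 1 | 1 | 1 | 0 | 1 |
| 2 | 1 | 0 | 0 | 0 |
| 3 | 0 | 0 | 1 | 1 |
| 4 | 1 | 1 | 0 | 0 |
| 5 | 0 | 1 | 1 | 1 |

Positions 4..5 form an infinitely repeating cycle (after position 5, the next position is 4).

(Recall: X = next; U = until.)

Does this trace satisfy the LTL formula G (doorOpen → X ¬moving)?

doorOpen → X ¬moving must hold at every position from 0 onward. It fails at position 0, so G (doorOpen → X ¬moving) is false.
Positions where doorOpen holds: 0, 3, 5.
Check X ¬moving at each: 0→fails, 3→fails, 5→fails.

No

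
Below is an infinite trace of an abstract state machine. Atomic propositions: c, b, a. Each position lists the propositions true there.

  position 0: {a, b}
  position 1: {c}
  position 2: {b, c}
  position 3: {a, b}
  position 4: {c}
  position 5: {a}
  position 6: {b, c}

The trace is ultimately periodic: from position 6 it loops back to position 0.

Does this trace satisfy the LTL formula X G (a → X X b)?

Does not hold

The position after 0 is 1; G (a → X X b) is false there.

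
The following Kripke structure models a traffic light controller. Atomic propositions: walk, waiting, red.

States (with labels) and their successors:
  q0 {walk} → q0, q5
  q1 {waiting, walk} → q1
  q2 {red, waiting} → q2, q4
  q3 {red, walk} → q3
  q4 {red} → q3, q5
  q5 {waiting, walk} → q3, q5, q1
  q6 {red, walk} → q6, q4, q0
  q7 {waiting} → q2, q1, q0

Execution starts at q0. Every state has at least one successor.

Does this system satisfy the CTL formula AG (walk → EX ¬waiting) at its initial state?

States satisfying walk → EX ¬waiting: {q0, q2, q3, q4, q5, q6, q7}.
States satisfying AG (walk → EX ¬waiting): {q3}.
q1 is reachable from q0 and violates walk → EX ¬waiting, so AG fails at q0.
q0 ∉ Sat(AG (walk → EX ¬waiting)).

No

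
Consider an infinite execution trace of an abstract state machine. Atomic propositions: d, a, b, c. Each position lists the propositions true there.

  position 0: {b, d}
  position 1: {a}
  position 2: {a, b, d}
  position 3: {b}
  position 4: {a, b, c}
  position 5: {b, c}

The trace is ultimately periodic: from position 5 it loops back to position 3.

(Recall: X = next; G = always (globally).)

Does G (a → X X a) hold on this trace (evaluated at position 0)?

No

a → X X a must hold at every position from 0 onward. It fails at position 1, so G (a → X X a) is false.
Positions where a holds: 1, 2, 4.
Check X X a at each: 1→fails, 2→ok, 4→fails.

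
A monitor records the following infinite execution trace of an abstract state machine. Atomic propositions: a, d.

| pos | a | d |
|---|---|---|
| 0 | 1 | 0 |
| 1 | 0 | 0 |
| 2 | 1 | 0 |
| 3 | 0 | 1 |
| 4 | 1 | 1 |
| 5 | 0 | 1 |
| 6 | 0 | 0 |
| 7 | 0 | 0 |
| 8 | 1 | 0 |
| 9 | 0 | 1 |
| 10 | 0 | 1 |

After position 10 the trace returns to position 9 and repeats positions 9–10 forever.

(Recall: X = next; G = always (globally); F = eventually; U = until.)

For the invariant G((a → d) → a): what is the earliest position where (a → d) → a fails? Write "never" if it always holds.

1

Check (a → d) → a at each position in order: 0 ✓.
At position 1 the labels are {}, so (a → d) → a is false there. This is the first violation.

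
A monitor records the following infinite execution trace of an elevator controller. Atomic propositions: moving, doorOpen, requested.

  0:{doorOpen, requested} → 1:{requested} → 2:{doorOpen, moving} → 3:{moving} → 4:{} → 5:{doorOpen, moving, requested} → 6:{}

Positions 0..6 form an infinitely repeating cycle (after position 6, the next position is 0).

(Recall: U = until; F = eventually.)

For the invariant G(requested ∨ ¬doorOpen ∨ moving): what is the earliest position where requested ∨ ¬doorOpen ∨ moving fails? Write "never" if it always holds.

requested ∨ ¬doorOpen ∨ moving holds at every position 0..6, and those are all the positions the trace ever visits, so the invariant G(requested ∨ ¬doorOpen ∨ moving) is never violated.

never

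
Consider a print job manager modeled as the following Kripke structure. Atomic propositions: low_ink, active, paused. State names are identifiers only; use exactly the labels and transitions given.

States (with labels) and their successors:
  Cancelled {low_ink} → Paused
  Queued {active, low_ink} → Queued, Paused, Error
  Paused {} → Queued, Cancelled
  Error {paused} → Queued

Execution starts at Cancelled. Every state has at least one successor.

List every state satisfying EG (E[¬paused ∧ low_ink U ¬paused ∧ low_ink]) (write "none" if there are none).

{Queued}

States satisfying E[¬paused ∧ low_ink U ¬paused ∧ low_ink]: {Cancelled, Queued}.
States satisfying EG (E[¬paused ∧ low_ink U ¬paused ∧ low_ink]): {Queued}.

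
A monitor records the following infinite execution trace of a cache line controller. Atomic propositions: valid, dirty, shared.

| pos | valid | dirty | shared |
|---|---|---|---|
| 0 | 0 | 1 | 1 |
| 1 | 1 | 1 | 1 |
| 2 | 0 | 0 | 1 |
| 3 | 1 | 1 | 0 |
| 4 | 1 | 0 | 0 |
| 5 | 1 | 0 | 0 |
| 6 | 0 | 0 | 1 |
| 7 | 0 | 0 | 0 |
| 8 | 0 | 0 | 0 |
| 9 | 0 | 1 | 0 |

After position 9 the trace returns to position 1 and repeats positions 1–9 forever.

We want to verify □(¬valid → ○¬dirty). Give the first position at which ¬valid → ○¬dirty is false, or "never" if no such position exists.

At position 0 the labels are {dirty, shared} and the next position 1 has {dirty, shared, valid}, so ¬valid → ○¬dirty is false there. This is the first violation.

0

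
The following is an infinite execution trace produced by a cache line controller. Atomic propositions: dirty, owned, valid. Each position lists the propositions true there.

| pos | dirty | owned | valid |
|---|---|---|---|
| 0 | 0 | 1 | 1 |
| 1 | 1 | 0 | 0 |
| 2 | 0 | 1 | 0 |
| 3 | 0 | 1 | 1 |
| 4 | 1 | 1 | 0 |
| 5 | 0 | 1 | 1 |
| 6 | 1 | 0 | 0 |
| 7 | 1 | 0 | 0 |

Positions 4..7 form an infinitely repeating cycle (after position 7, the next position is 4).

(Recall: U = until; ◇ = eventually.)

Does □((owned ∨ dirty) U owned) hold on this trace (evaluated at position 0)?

(owned ∨ dirty) U owned holds at every position 0..7, and those are all positions ever visited, so □((owned ∨ dirty) U owned) holds.

Satisfied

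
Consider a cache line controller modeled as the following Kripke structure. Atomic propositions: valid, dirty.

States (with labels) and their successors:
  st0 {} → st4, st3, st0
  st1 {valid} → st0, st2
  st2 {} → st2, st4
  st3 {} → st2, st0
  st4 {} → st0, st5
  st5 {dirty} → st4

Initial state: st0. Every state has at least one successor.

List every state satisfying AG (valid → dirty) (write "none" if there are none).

{st0, st2, st3, st4, st5}

States satisfying valid → dirty: {st0, st2, st3, st4, st5}.
States satisfying AG (valid → dirty): {st0, st2, st3, st4, st5}.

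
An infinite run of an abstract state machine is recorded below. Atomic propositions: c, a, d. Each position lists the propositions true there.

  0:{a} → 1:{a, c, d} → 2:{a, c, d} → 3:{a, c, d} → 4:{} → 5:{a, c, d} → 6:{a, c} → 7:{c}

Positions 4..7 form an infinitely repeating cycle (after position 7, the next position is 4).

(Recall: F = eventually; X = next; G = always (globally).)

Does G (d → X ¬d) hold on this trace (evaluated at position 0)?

d → X ¬d must hold at every position from 0 onward. It fails at position 1, so G (d → X ¬d) is false.
Positions where d holds: 1, 2, 3, 5.
Check X ¬d at each: 1→fails, 2→fails, 3→ok, 5→ok.

Does not hold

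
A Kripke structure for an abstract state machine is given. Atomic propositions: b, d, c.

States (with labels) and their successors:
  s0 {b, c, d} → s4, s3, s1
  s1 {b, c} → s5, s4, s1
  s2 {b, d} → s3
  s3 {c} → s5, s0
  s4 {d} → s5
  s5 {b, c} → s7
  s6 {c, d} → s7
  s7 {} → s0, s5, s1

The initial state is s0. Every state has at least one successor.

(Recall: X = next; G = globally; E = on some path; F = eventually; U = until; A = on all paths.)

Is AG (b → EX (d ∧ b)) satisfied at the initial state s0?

Does not hold

States satisfying b → EX (d ∧ b): {s3, s4, s6, s7}.
States satisfying AG (b → EX (d ∧ b)): ∅.
s0 is reachable from s0 and violates b → EX (d ∧ b), so AG fails at s0.
s0 ∉ Sat(AG (b → EX (d ∧ b))).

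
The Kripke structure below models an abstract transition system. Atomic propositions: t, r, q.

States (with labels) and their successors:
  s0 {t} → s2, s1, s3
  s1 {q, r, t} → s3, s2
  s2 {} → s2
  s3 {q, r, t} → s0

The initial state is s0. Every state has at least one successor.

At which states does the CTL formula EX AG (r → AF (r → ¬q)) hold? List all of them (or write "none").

States satisfying AG (r → AF (r → ¬q)): {s0, s1, s2, s3}.
States satisfying EX AG (r → AF (r → ¬q)): {s0, s1, s2, s3}.

{s0, s1, s2, s3}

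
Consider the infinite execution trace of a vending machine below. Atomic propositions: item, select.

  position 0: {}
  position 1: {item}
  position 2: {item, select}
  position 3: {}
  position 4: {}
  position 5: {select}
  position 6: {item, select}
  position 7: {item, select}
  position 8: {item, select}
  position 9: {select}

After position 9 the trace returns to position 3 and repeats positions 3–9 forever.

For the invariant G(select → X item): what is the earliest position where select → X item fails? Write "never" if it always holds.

2

Check select → X item at each position in order: 0 ✓, 1 ✓.
At position 2 the labels are {item, select} and the next position 3 has {}, so select → X item is false there. This is the first violation.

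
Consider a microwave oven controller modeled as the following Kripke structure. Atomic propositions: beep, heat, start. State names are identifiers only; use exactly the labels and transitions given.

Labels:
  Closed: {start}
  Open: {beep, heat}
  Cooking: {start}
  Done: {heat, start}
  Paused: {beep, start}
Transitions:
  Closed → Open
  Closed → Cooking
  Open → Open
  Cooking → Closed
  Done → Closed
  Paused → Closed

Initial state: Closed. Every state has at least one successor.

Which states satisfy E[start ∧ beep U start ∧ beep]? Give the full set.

States satisfying start ∧ beep: {Paused}.
States satisfying E[start ∧ beep U start ∧ beep]: {Paused}.

{Paused}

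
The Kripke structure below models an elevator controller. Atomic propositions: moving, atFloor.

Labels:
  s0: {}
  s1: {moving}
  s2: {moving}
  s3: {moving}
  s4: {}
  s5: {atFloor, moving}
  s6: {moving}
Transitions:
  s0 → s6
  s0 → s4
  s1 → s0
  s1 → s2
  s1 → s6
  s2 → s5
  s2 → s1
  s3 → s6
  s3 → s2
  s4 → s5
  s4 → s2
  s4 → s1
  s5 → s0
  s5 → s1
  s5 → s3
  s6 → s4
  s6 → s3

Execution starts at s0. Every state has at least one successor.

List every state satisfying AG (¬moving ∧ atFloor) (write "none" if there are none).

States satisfying ¬moving ∧ atFloor: ∅.
States satisfying AG (¬moving ∧ atFloor): ∅.

none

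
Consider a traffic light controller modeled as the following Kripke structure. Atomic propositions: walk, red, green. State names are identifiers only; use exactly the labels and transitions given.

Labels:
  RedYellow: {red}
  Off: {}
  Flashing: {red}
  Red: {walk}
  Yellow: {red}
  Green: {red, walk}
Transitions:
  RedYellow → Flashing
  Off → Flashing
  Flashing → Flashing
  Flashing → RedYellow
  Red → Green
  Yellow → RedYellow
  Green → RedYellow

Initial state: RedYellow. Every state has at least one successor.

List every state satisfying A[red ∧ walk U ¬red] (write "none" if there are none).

States satisfying red ∧ walk: {Green}.
States satisfying ¬red: {Off, Red}.
States satisfying A[red ∧ walk U ¬red]: {Off, Red}.

{Off, Red}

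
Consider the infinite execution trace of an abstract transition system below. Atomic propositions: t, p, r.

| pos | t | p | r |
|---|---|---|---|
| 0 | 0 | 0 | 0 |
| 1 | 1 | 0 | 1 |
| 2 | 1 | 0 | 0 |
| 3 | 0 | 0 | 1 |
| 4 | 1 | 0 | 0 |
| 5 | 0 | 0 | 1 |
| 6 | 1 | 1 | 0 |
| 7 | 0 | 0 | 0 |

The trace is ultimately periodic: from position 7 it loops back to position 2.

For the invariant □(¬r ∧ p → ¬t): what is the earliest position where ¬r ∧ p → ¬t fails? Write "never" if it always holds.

Check ¬r ∧ p → ¬t at each position in order: 0 ✓, 1 ✓, 2 ✓, 3 ✓, 4 ✓, 5 ✓.
At position 6 the labels are {p, t}, so ¬r ∧ p → ¬t is false there. This is the first violation.

6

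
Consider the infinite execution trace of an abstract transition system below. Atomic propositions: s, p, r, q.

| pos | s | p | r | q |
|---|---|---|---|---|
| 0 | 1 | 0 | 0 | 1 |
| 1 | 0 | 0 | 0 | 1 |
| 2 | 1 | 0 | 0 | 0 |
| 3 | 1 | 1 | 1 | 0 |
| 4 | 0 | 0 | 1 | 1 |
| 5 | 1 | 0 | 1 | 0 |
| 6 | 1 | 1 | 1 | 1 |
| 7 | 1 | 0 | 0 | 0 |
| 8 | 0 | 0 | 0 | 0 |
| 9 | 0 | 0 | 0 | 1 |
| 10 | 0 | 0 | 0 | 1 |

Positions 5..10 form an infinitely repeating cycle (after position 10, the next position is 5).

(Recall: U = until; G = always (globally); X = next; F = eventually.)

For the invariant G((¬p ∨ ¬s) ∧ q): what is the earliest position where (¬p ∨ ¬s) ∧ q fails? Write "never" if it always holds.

Check (¬p ∨ ¬s) ∧ q at each position in order: 0 ✓, 1 ✓.
At position 2 the labels are {s}, so (¬p ∨ ¬s) ∧ q is false there. This is the first violation.

2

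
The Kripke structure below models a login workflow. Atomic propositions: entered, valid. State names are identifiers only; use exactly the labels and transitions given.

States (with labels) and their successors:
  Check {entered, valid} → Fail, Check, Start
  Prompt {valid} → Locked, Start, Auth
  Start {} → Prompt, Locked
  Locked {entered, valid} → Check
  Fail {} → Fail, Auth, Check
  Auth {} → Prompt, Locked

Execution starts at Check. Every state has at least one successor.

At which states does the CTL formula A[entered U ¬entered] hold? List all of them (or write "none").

{Prompt, Start, Fail, Auth}

States satisfying entered: {Check, Locked}.
States satisfying ¬entered: {Prompt, Start, Fail, Auth}.
States satisfying A[entered U ¬entered]: {Prompt, Start, Fail, Auth}.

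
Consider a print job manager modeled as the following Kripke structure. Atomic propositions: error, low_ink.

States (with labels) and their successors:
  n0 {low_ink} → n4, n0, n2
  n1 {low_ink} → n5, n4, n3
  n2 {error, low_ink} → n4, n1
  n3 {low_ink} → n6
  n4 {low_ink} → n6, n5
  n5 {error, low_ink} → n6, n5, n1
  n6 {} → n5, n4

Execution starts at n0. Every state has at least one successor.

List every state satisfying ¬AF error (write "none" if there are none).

States satisfying error: {n2, n5}.
States satisfying AF error: {n2, n5}.
States satisfying ¬AF error: {n0, n1, n3, n4, n6}.

{n0, n1, n3, n4, n6}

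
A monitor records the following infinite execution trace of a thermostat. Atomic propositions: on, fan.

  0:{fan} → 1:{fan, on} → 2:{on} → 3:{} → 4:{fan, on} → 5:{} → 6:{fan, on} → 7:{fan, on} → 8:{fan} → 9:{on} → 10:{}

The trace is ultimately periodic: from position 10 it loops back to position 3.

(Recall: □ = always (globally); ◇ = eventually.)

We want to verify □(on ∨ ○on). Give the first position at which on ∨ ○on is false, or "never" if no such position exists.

Check on ∨ ○on at each position in order: 0 ✓, 1 ✓, 2 ✓, 3 ✓, 4 ✓, 5 ✓, 6 ✓, 7 ✓, 8 ✓, 9 ✓.
At position 10 the labels are {} and the next position 3 has {}, so on ∨ ○on is false there. This is the first violation.

10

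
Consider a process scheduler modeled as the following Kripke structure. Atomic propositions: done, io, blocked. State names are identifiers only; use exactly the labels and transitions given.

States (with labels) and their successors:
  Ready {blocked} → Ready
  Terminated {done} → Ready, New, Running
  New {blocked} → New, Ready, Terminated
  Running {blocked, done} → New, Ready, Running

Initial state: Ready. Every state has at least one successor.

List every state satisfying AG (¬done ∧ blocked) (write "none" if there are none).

{Ready}

States satisfying ¬done ∧ blocked: {Ready, New}.
States satisfying AG (¬done ∧ blocked): {Ready}.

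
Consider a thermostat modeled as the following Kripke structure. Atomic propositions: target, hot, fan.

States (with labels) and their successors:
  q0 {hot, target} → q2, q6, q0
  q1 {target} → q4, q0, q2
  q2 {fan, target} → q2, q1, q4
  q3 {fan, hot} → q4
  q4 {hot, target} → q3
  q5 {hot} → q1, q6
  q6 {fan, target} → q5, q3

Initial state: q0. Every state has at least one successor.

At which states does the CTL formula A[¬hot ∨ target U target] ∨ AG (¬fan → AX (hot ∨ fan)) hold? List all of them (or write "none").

States satisfying ¬hot ∨ target: {q0, q1, q2, q4, q6}.
States satisfying target: {q0, q1, q2, q4, q6}.
States satisfying A[¬hot ∨ target U target]: {q0, q1, q2, q4, q6}.
States satisfying ¬fan → AX (hot ∨ fan): {q0, q1, q2, q3, q4, q6}.
States satisfying AG (¬fan → AX (hot ∨ fan)): {q3, q4}.
States satisfying A[¬hot ∨ target U target] ∨ AG (¬fan → AX (hot ∨ fan)): {q0, q1, q2, q3, q4, q6}.

{q0, q1, q2, q3, q4, q6}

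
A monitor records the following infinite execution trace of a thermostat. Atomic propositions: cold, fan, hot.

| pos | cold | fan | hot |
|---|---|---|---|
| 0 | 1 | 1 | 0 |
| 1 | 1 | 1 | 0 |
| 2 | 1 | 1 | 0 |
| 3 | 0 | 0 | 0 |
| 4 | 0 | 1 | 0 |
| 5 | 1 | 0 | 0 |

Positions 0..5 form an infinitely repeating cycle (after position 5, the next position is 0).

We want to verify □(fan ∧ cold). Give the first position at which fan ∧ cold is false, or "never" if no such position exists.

3

Check fan ∧ cold at each position in order: 0 ✓, 1 ✓, 2 ✓.
At position 3 the labels are {}, so fan ∧ cold is false there. This is the first violation.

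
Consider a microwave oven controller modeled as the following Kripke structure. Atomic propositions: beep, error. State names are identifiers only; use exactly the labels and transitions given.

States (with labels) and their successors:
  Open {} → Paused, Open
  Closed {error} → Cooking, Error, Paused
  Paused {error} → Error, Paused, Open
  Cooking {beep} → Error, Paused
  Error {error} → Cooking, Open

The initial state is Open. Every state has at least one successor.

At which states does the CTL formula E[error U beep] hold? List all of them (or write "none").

States satisfying error: {Closed, Paused, Error}.
States satisfying beep: {Cooking}.
States satisfying E[error U beep]: {Closed, Paused, Cooking, Error}.

{Closed, Paused, Cooking, Error}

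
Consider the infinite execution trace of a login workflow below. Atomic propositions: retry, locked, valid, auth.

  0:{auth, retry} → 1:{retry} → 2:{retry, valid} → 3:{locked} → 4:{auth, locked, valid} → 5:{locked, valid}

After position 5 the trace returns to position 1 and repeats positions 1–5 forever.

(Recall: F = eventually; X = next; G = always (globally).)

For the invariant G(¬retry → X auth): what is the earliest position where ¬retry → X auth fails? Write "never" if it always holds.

Check ¬retry → X auth at each position in order: 0 ✓, 1 ✓, 2 ✓, 3 ✓.
At position 4 the labels are {auth, locked, valid} and the next position 5 has {locked, valid}, so ¬retry → X auth is false there. This is the first violation.

4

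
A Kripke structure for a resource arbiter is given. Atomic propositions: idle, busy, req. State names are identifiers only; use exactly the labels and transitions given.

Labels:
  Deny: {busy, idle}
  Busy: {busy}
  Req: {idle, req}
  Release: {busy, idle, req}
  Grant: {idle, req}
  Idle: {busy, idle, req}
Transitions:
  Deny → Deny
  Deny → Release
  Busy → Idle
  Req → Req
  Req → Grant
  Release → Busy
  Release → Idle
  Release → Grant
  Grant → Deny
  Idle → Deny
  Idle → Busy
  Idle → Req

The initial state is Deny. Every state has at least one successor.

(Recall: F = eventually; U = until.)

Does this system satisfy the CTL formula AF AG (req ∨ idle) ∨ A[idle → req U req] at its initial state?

States satisfying AG (req ∨ idle): ∅.
States satisfying AF AG (req ∨ idle): ∅.
States satisfying idle → req: {Busy, Req, Release, Grant, Idle}.
States satisfying req: {Req, Release, Grant, Idle}.
States satisfying A[idle → req U req]: {Busy, Req, Release, Grant, Idle}.
States satisfying AF AG (req ∨ idle) ∨ A[idle → req U req]: {Busy, Req, Release, Grant, Idle}.
Deny ∉ Sat(AF AG (req ∨ idle) ∨ A[idle → req U req]).

No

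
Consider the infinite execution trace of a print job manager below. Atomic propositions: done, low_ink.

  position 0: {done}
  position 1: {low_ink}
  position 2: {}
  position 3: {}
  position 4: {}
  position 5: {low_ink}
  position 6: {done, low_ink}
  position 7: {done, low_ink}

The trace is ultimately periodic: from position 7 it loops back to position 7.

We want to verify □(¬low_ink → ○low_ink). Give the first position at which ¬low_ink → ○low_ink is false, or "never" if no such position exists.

2

Check ¬low_ink → ○low_ink at each position in order: 0 ✓, 1 ✓.
At position 2 the labels are {} and the next position 3 has {}, so ¬low_ink → ○low_ink is false there. This is the first violation.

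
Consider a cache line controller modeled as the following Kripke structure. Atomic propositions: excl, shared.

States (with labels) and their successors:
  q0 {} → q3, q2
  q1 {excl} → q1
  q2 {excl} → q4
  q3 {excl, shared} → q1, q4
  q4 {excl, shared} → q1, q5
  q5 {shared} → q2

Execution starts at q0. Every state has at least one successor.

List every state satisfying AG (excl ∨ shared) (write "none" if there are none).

{q1, q2, q3, q4, q5}

States satisfying excl ∨ shared: {q1, q2, q3, q4, q5}.
States satisfying AG (excl ∨ shared): {q1, q2, q3, q4, q5}.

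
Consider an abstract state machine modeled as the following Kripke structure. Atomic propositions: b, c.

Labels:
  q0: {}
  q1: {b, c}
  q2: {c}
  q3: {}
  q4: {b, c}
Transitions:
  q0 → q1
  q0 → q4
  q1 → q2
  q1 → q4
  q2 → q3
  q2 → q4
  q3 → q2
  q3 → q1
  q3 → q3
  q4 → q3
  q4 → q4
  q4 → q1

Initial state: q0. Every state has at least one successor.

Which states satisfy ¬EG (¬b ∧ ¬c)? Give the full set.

States satisfying ¬b ∧ ¬c: {q0, q3}.
States satisfying EG (¬b ∧ ¬c): {q3}.
States satisfying ¬EG (¬b ∧ ¬c): {q0, q1, q2, q4}.

{q0, q1, q2, q4}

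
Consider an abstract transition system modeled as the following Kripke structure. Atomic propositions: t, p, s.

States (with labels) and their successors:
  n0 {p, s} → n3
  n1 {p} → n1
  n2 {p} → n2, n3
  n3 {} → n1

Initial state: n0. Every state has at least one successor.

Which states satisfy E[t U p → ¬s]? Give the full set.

{n1, n2, n3}

States satisfying t: ∅.
States satisfying p → ¬s: {n1, n2, n3}.
States satisfying E[t U p → ¬s]: {n1, n2, n3}.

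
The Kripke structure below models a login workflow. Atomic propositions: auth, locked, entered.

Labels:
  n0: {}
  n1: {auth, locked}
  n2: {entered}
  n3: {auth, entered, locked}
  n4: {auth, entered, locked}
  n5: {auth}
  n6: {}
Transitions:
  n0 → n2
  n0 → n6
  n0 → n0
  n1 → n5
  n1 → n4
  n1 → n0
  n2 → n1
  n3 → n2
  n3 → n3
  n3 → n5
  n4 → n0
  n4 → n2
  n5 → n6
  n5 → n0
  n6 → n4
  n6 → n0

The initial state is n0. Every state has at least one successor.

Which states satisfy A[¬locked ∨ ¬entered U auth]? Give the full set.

States satisfying ¬locked ∨ ¬entered: {n0, n1, n2, n5, n6}.
States satisfying auth: {n1, n3, n4, n5}.
States satisfying A[¬locked ∨ ¬entered U auth]: {n1, n2, n3, n4, n5}.

{n1, n2, n3, n4, n5}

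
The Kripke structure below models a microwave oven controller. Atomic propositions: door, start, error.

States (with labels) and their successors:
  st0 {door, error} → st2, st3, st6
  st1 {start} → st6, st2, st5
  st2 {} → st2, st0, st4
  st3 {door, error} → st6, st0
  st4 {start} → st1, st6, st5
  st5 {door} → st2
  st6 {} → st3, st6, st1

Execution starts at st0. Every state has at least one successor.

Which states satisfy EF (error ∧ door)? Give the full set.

States satisfying error ∧ door: {st0, st3}.
States satisfying EF (error ∧ door): {st0, st1, st2, st3, st4, st5, st6}.

{st0, st1, st2, st3, st4, st5, st6}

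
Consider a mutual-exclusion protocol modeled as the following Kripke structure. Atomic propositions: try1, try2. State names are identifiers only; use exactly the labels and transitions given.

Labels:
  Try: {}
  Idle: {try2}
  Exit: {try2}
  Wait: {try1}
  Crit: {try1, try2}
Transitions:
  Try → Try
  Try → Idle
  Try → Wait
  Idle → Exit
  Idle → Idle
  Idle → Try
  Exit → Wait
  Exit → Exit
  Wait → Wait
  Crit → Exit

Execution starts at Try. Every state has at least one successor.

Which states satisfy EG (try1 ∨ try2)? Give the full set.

States satisfying try1 ∨ try2: {Idle, Exit, Wait, Crit}.
States satisfying EG (try1 ∨ try2): {Idle, Exit, Wait, Crit}.

{Idle, Exit, Wait, Crit}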